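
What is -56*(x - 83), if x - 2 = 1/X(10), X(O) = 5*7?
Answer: 22672/5 ≈ 4534.4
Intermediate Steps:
X(O) = 35
x = 71/35 (x = 2 + 1/35 = 71/35 ≈ 2.0286)
-56*(x - 83) = -56*(71/35 - 83) = -56*(-2834/35) = 22672/5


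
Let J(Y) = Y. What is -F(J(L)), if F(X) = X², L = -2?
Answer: -4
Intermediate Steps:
-F(J(L)) = -1*(-2)² = -1*4 = -4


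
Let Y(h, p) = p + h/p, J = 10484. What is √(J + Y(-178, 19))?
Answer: √3788201/19 ≈ 102.44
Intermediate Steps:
√(J + Y(-178, 19)) = √(10484 + (19 - 178/19)) = √(10484 + 183/19) = √(199379/19) = √3788201/19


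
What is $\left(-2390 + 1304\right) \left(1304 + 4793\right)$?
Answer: $-6621342$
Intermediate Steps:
$\left(-2390 + 1304\right) \left(1304 + 4793\right) = \left(-1086\right) 6097 = -6621342$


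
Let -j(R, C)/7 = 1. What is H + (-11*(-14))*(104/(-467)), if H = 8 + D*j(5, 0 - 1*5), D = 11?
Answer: -48239/467 ≈ -103.30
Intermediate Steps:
j(R, C) = -7 (j(R, C) = -7*1 = -7)
H = -69 (H = 8 + 11*(-7) = 8 - 77 = -69)
H + (-11*(-14))*(104/(-467)) = -69 + (-11*(-14))*(104/(-467)) = -69 + 154*(104*(-1/467)) = -69 + 154*(-104/467) = -69 - 16016/467 = -48239/467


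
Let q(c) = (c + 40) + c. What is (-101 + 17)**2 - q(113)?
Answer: 6790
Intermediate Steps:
q(c) = 40 + 2*c (q(c) = (40 + c) + c = 40 + 2*c)
(-101 + 17)**2 - q(113) = (-101 + 17)**2 - (40 + 2*113) = (-84)**2 - (40 + 226) = 7056 - 1*266 = 7056 - 266 = 6790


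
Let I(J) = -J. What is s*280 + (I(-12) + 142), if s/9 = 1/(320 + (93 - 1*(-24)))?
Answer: 69818/437 ≈ 159.77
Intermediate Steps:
s = 9/437 (s = 9/(320 + (93 - 1*(-24))) = 9/(320 + (93 + 24)) = 9/(320 + 117) = 9/437 ≈ 0.020595)
s*280 + (I(-12) + 142) = (9/437)*280 + (-1*(-12) + 142) = 2520/437 + (12 + 142) = 2520/437 + 154 = 69818/437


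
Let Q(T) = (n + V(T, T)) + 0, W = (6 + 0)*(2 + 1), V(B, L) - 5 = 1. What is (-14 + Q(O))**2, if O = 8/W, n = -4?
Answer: 144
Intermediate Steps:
V(B, L) = 6 (V(B, L) = 5 + 1 = 6)
W = 18 (W = 6*3 = 18)
O = 4/9 (O = 8/18 = 8*(1/18) = 4/9 ≈ 0.44444)
Q(T) = 2 (Q(T) = (-4 + 6) + 0 = 2 + 0 = 2)
(-14 + Q(O))**2 = (-14 + 2)**2 = (-12)**2 = 144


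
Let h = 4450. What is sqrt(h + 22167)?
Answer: sqrt(26617) ≈ 163.15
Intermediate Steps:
sqrt(h + 22167) = sqrt(4450 + 22167) = sqrt(26617)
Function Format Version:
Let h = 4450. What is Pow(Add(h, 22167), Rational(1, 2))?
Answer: Pow(26617, Rational(1, 2)) ≈ 163.15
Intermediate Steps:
Pow(Add(h, 22167), Rational(1, 2)) = Pow(Add(4450, 22167), Rational(1, 2)) = Pow(26617, Rational(1, 2))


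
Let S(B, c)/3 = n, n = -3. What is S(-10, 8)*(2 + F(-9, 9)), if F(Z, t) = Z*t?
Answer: 711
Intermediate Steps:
S(B, c) = -9 (S(B, c) = 3*(-3) = -9)
S(-10, 8)*(2 + F(-9, 9)) = -9*(2 - 9*9) = -9*(2 - 81) = -9*(-79) = 711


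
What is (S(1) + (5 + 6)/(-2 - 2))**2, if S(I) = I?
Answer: 49/16 ≈ 3.0625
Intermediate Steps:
(S(1) + (5 + 6)/(-2 - 2))**2 = (1 + (5 + 6)/(-2 - 2))**2 = (1 + 11/(-4))**2 = (1 + 11*(-1/4))**2 = (1 - 11/4)**2 = (-7/4)**2 = 49/16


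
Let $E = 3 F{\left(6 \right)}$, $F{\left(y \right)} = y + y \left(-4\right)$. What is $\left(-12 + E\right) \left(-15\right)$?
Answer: $990$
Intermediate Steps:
$F{\left(y \right)} = - 3 y$ ($F{\left(y \right)} = y - 4 y = - 3 y$)
$E = -54$ ($E = 3 \left(\left(-3\right) 6\right) = 3 \left(-18\right) = -54$)
$\left(-12 + E\right) \left(-15\right) = \left(-12 - 54\right) \left(-15\right) = \left(-66\right) \left(-15\right) = 990$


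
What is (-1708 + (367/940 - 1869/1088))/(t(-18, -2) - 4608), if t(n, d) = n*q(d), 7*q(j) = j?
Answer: 1019761939/2746003200 ≈ 0.37136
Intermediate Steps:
q(j) = j/7
t(n, d) = d*n/7 (t(n, d) = n*(d/7) = d*n/7)
(-1708 + (367/940 - 1869/1088))/(t(-18, -2) - 4608) = (-1708 + (367/940 - 1869/1088))/((1/7)*(-2)*(-18) - 4608) = (-1708 + (367*(1/940) - 1869*1/1088))/(36/7 - 4608) = (-1708 + (367/940 - 1869/1088))/(-32220/7) = (-1708 - 339391/255680)*(-7/32220) = -437040831/255680*(-7/32220) = 1019761939/2746003200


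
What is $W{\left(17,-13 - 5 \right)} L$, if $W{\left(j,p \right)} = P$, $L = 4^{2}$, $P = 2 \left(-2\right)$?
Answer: $-64$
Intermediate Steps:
$P = -4$
$L = 16$
$W{\left(j,p \right)} = -4$
$W{\left(17,-13 - 5 \right)} L = \left(-4\right) 16 = -64$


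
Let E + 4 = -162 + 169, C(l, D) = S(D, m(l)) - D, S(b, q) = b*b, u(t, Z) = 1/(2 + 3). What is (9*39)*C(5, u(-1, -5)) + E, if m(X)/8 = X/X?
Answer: -1329/25 ≈ -53.160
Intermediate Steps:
u(t, Z) = ⅕ (u(t, Z) = 1/5 = ⅕)
m(X) = 8 (m(X) = 8*(X/X) = 8*1 = 8)
S(b, q) = b²
C(l, D) = D² - D
E = 3 (E = -4 + (-162 + 169) = -4 + 7 = 3)
(9*39)*C(5, u(-1, -5)) + E = (9*39)*((-1 + ⅕)/5) + 3 = 351*((⅕)*(-⅘)) + 3 = 351*(-4/25) + 3 = -1404/25 + 3 = -1329/25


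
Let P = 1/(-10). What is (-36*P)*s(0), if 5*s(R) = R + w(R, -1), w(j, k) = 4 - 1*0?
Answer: 72/25 ≈ 2.8800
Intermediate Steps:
w(j, k) = 4 (w(j, k) = 4 + 0 = 4)
P = -⅒ ≈ -0.10000
s(R) = ⅘ + R/5 (s(R) = (R + 4)/5 = (4 + R)/5 = ⅘ + R/5)
(-36*P)*s(0) = (-36*(-⅒))*(⅘ + (⅕)*0) = 18*(⅘ + 0)/5 = (18/5)*(⅘) = 72/25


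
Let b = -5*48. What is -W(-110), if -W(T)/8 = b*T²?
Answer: -23232000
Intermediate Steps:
b = -240
W(T) = 1920*T² (W(T) = -(-1920)*T² = 1920*T²)
-W(-110) = -1920*(-110)² = -1920*12100 = -1*23232000 = -23232000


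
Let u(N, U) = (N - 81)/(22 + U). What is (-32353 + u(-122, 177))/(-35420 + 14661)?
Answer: 6438450/4131041 ≈ 1.5586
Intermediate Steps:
u(N, U) = (-81 + N)/(22 + U)
(-32353 + u(-122, 177))/(-35420 + 14661) = (-32353 + (-81 - 122)/(22 + 177))/(-35420 + 14661) = (-32353 - 203/199)/(-20759) = (-32353 + (1/199)*(-203))*(-1/20759) = (-32353 - 203/199)*(-1/20759) = -6438450/199*(-1/20759) = 6438450/4131041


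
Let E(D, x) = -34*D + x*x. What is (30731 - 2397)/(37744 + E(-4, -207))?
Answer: 28334/80729 ≈ 0.35098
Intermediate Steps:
E(D, x) = x² - 34*D (E(D, x) = -34*D + x² = x² - 34*D)
(30731 - 2397)/(37744 + E(-4, -207)) = (30731 - 2397)/(37744 + ((-207)² - 34*(-4))) = 28334/(37744 + (42849 + 136)) = 28334/(37744 + 42985) = 28334/80729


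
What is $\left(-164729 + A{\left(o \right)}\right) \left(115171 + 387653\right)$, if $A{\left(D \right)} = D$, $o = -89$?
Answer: $-82874446032$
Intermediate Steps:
$\left(-164729 + A{\left(o \right)}\right) \left(115171 + 387653\right) = \left(-164729 - 89\right) \left(115171 + 387653\right) = \left(-164818\right) 502824 = -82874446032$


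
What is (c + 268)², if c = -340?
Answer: 5184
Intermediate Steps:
(c + 268)² = (-340 + 268)² = (-72)² = 5184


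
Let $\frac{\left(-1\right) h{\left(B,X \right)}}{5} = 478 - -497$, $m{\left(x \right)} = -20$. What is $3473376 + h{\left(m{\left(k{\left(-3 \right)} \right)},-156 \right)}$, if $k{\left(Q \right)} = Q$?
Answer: $3468501$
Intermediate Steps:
$h{\left(B,X \right)} = -4875$ ($h{\left(B,X \right)} = - 5 \left(478 - -497\right) = - 5 \left(478 + 497\right) = \left(-5\right) 975 = -4875$)
$3473376 + h{\left(m{\left(k{\left(-3 \right)} \right)},-156 \right)} = 3473376 - 4875 = 3468501$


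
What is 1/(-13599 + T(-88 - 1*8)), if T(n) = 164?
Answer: -1/13435 ≈ -7.4432e-5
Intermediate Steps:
1/(-13599 + T(-88 - 1*8)) = 1/(-13599 + 164) = 1/(-13435) = -1/13435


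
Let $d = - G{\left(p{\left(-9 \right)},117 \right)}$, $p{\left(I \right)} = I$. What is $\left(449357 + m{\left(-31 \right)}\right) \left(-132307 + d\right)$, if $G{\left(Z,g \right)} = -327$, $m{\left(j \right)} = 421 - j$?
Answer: $-59365791820$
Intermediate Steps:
$d = 327$ ($d = \left(-1\right) \left(-327\right) = 327$)
$\left(449357 + m{\left(-31 \right)}\right) \left(-132307 + d\right) = \left(449357 + \left(421 - -31\right)\right) \left(-132307 + 327\right) = \left(449357 + \left(421 + 31\right)\right) \left(-131980\right) = \left(449357 + 452\right) \left(-131980\right) = 449809 \left(-131980\right) = -59365791820$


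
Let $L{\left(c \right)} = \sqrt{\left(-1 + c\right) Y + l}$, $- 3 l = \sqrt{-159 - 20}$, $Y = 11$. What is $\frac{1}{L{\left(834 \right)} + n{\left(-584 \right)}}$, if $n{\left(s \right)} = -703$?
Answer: $\frac{3}{-2109 + \sqrt{3} \sqrt{27489 - i \sqrt{179}}} \approx -0.0016467 + 6.3166 \cdot 10^{-8} i$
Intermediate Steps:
$l = - \frac{i \sqrt{179}}{3}$ ($l = - \frac{\sqrt{-159 - 20}}{3} = - \frac{\sqrt{-179}}{3} = - \frac{i \sqrt{179}}{3} \approx - 4.4597 i$)
$L{\left(c \right)} = \sqrt{-11 + 11 c - \frac{i \sqrt{179}}{3}}$ ($L{\left(c \right)} = \sqrt{\left(-1 + c\right) 11 - \frac{i \sqrt{179}}{3}} = \sqrt{\left(-11 + 11 c\right) - \frac{i \sqrt{179}}{3}} = \sqrt{-11 + 11 c - \frac{i \sqrt{179}}{3}}$)
$\frac{1}{L{\left(834 \right)} + n{\left(-584 \right)}} = \frac{1}{\frac{\sqrt{-99 + 99 \cdot 834 - 3 i \sqrt{179}}}{3} - 703} = \frac{1}{\frac{\sqrt{-99 + 82566 - 3 i \sqrt{179}}}{3} - 703} = \frac{1}{\frac{\sqrt{82467 - 3 i \sqrt{179}}}{3} - 703} = \frac{1}{-703 + \frac{\sqrt{82467 - 3 i \sqrt{179}}}{3}}$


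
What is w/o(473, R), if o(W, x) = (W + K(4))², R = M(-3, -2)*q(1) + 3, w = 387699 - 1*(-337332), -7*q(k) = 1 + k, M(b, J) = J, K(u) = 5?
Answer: 725031/228484 ≈ 3.1732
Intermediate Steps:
q(k) = -⅐ - k/7 (q(k) = -(1 + k)/7 = -⅐ - k/7)
w = 725031 (w = 387699 + 337332 = 725031)
R = 25/7 (R = -2*(-⅐ - ⅐*1) + 3 = -2*(-⅐ - ⅐) + 3 = -2*(-2/7) + 3 = 4/7 + 3 = 25/7 ≈ 3.5714)
o(W, x) = (5 + W)² (o(W, x) = (W + 5)² = (5 + W)²)
w/o(473, R) = 725031/((5 + 473)²) = 725031/(478²) = 725031/228484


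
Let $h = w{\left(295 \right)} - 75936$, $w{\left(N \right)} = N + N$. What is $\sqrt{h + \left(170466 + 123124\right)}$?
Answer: $2 \sqrt{54561} \approx 467.17$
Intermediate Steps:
$w{\left(N \right)} = 2 N$
$h = -75346$ ($h = 2 \cdot 295 - 75936 = 590 - 75936 = -75346$)
$\sqrt{h + \left(170466 + 123124\right)} = \sqrt{-75346 + \left(170466 + 123124\right)} = \sqrt{-75346 + 293590} = \sqrt{218244} = 2 \sqrt{54561}$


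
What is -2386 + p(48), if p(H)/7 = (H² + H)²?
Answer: 38720942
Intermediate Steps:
p(H) = 7*(H + H²)² (p(H) = 7*(H² + H)² = 7*(H + H²)²)
-2386 + p(48) = -2386 + 7*48²*(1 + 48)² = -2386 + 7*2304*49² = -2386 + 7*2304*2401 = -2386 + 38723328 = 38720942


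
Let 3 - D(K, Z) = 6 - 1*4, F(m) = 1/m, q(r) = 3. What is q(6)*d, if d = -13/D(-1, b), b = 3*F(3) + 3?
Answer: -39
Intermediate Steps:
b = 4 (b = 3/3 + 3 = 3*(1/3) + 3 = 1 + 3 = 4)
D(K, Z) = 1 (D(K, Z) = 3 - (6 - 1*4) = 3 - (6 - 4) = 3 - 1*2 = 3 - 2 = 1)
d = -13 (d = -13/1 = -13*1 = -13)
q(6)*d = 3*(-13) = -39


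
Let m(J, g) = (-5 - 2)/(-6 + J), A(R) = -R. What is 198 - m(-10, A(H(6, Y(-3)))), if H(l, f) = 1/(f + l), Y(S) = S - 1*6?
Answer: 3161/16 ≈ 197.56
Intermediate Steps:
Y(S) = -6 + S (Y(S) = S - 6 = -6 + S)
m(J, g) = -7/(-6 + J)
198 - m(-10, A(H(6, Y(-3)))) = 198 - (-7)/(-6 - 10) = 198 - (-7)/(-16) = 198 - (-7)*(-1)/16 = 198 - 1*7/16 = 198 - 7/16 = 3161/16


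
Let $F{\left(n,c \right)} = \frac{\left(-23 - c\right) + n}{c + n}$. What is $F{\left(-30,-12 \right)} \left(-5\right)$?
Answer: $- \frac{205}{42} \approx -4.881$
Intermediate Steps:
$F{\left(n,c \right)} = \frac{-23 + n - c}{c + n}$
$F{\left(-30,-12 \right)} \left(-5\right) = \frac{-23 - 30 - -12}{-12 - 30} \left(-5\right) = \frac{-23 - 30 + 12}{-42} \left(-5\right) = \left(- \frac{1}{42}\right) \left(-41\right) \left(-5\right) = \frac{41}{42} \left(-5\right) = - \frac{205}{42}$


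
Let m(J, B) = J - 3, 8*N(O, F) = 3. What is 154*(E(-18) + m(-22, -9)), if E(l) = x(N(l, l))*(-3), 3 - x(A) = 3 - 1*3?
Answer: -5236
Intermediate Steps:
N(O, F) = 3/8 (N(O, F) = (1/8)*3 = 3/8)
m(J, B) = -3 + J
x(A) = 3 (x(A) = 3 - (3 - 1*3) = 3 - (3 - 3) = 3 - 1*0 = 3 + 0 = 3)
E(l) = -9 (E(l) = 3*(-3) = -9)
154*(E(-18) + m(-22, -9)) = 154*(-9 + (-3 - 22)) = 154*(-9 - 25) = 154*(-34) = -5236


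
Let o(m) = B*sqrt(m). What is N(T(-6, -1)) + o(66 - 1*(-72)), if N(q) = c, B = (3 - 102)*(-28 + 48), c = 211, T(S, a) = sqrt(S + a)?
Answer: 211 - 1980*sqrt(138) ≈ -23049.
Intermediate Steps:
B = -1980 (B = -99*20 = -1980)
N(q) = 211
o(m) = -1980*sqrt(m)
N(T(-6, -1)) + o(66 - 1*(-72)) = 211 - 1980*sqrt(66 - 1*(-72)) = 211 - 1980*sqrt(66 + 72) = 211 - 1980*sqrt(138)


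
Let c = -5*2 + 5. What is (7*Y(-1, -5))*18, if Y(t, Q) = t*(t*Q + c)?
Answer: 0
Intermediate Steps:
c = -5 (c = -10 + 5 = -5)
Y(t, Q) = t*(-5 + Q*t) (Y(t, Q) = t*(t*Q - 5) = t*(Q*t - 5) = t*(-5 + Q*t))
(7*Y(-1, -5))*18 = (7*(-(-5 - 5*(-1))))*18 = (7*(-(-5 + 5)))*18 = (7*(-1*0))*18 = (7*0)*18 = 0*18 = 0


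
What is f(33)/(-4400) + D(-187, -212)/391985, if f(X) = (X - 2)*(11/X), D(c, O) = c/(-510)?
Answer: -220849/94076400 ≈ -0.0023476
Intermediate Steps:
D(c, O) = -c/510 (D(c, O) = c*(-1/510) = -c/510)
f(X) = 11*(-2 + X)/X (f(X) = (-2 + X)*(11/X) = 11*(-2 + X)/X)
f(33)/(-4400) + D(-187, -212)/391985 = (11 - 22/33)/(-4400) - 1/510*(-187)/391985 = (11 - 22*1/33)*(-1/4400) + (11/30)*(1/391985) = (11 - 2/3)*(-1/4400) + 1/1069050 = (31/3)*(-1/4400) + 1/1069050 = -31/13200 + 1/1069050 = -220849/94076400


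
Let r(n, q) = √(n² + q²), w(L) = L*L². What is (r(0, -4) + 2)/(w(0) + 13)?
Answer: 6/13 ≈ 0.46154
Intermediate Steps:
w(L) = L³
(r(0, -4) + 2)/(w(0) + 13) = (√(0² + (-4)²) + 2)/(0³ + 13) = (√(0 + 16) + 2)/(0 + 13) = (√16 + 2)/13 = (4 + 2)*(1/13) = 6*(1/13) = 6/13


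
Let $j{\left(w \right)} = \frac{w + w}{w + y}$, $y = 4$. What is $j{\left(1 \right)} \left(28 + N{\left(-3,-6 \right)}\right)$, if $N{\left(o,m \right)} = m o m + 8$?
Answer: $- \frac{144}{5} \approx -28.8$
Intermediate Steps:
$N{\left(o,m \right)} = 8 + o m^{2}$ ($N{\left(o,m \right)} = o m^{2} + 8 = 8 + o m^{2}$)
$j{\left(w \right)} = \frac{2 w}{4 + w}$ ($j{\left(w \right)} = \frac{w + w}{w + 4} = \frac{2 w}{4 + w}$)
$j{\left(1 \right)} \left(28 + N{\left(-3,-6 \right)}\right) = 2 \cdot 1 \frac{1}{4 + 1} \left(28 + \left(8 - 3 \left(-6\right)^{2}\right)\right) = 2 \cdot 1 \cdot \frac{1}{5} \left(28 + \left(8 - 108\right)\right) = \frac{2 \left(28 - 100\right)}{5} = \frac{2}{5} \left(-72\right) = - \frac{144}{5}$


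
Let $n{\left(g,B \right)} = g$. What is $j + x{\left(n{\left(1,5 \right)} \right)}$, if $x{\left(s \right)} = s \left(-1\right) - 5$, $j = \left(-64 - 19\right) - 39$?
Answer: $-128$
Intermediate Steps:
$j = -122$ ($j = -83 - 39 = -122$)
$x{\left(s \right)} = -5 - s$ ($x{\left(s \right)} = - s - 5 = -5 - s$)
$j + x{\left(n{\left(1,5 \right)} \right)} = -122 - 6 = -128$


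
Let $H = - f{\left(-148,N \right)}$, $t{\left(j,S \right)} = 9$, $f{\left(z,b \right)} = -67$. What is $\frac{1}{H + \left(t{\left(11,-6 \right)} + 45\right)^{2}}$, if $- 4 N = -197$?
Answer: $\frac{1}{2983} \approx 0.00033523$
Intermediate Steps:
$N = \frac{197}{4}$ ($N = \left(- \frac{1}{4}\right) \left(-197\right) = \frac{197}{4} \approx 49.25$)
$H = 67$ ($H = \left(-1\right) \left(-67\right) = 67$)
$\frac{1}{H + \left(t{\left(11,-6 \right)} + 45\right)^{2}} = \frac{1}{67 + \left(9 + 45\right)^{2}} = \frac{1}{67 + 54^{2}} = \frac{1}{67 + 2916} = \frac{1}{2983}$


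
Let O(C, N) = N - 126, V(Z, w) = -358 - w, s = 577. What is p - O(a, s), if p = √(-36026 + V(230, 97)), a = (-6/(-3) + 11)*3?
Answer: -451 + 191*I ≈ -451.0 + 191.0*I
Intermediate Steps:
a = 39 (a = (-6*(-⅓) + 11)*3 = (2 + 11)*3 = 13*3 = 39)
O(C, N) = -126 + N
p = 191*I (p = √(-36026 + (-358 - 1*97)) = √(-36026 + (-358 - 97)) = √(-36026 - 455) = √(-36481) = 191*I ≈ 191.0*I)
p - O(a, s) = 191*I - (-126 + 577) = 191*I - 1*451 = 191*I - 451 = -451 + 191*I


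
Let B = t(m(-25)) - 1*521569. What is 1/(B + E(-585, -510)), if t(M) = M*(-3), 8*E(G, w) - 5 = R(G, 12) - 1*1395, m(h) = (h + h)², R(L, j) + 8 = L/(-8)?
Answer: -64/33871015 ≈ -1.8895e-6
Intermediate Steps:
R(L, j) = -8 - L/8 (R(L, j) = -8 + L/(-8) = -8 + L*(-⅛) = -8 - L/8)
m(h) = 4*h² (m(h) = (2*h)² = 4*h²)
E(G, w) = -699/4 - G/64 (E(G, w) = 5/8 + ((-8 - G/8) - 1*1395)/8 = 5/8 + ((-8 - G/8) - 1395)/8 = 5/8 + (-1403 - G/8)/8 = 5/8 + (-1403/8 - G/64) = -699/4 - G/64)
t(M) = -3*M
B = -529069 (B = -12*(-25)² - 1*521569 = -12*625 - 521569 = -3*2500 - 521569 = -7500 - 521569 = -529069)
1/(B + E(-585, -510)) = 1/(-529069 + (-699/4 - 1/64*(-585))) = 1/(-529069 + (-699/4 + 585/64)) = 1/(-529069 - 10599/64) = 1/(-33871015/64) = -64/33871015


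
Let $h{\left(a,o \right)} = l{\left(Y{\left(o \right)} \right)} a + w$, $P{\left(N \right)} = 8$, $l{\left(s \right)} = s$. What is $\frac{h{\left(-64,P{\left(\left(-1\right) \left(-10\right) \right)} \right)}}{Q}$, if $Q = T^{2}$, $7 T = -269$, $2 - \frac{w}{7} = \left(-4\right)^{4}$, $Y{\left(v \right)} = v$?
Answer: $- \frac{112210}{72361} \approx -1.5507$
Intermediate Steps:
$w = -1778$ ($w = 14 - 7 \left(-4\right)^{4} = 14 - 1792 = -1778$)
$T = - \frac{269}{7}$ ($T = \frac{1}{7} \left(-269\right) = - \frac{269}{7} \approx -38.429$)
$Q = \frac{72361}{49}$ ($Q = \left(- \frac{269}{7}\right)^{2} = \frac{72361}{49} \approx 1476.8$)
$h{\left(a,o \right)} = -1778 + a o$ ($h{\left(a,o \right)} = o a - 1778 = a o - 1778 = -1778 + a o$)
$\frac{h{\left(-64,P{\left(\left(-1\right) \left(-10\right) \right)} \right)}}{Q} = \frac{-1778 - 512}{\frac{72361}{49}} = \left(-1778 - 512\right) \frac{49}{72361} = \left(-2290\right) \frac{49}{72361} = - \frac{112210}{72361}$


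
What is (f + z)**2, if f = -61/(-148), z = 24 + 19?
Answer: 41280625/21904 ≈ 1884.6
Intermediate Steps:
z = 43
f = 61/148 (f = -61*(-1/148) = 61/148 ≈ 0.41216)
(f + z)**2 = (61/148 + 43)**2 = (6425/148)**2 = 41280625/21904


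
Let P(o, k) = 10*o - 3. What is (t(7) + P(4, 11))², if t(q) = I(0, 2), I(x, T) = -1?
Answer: 1296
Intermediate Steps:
t(q) = -1
P(o, k) = -3 + 10*o
(t(7) + P(4, 11))² = (-1 + (-3 + 10*4))² = (-1 + (-3 + 40))² = (-1 + 37)² = 36² = 1296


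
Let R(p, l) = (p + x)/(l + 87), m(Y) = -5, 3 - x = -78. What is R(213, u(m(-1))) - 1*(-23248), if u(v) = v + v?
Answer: 255770/11 ≈ 23252.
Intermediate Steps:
x = 81 (x = 3 - 1*(-78) = 3 + 78 = 81)
u(v) = 2*v
R(p, l) = (81 + p)/(87 + l) (R(p, l) = (p + 81)/(l + 87) = (81 + p)/(87 + l))
R(213, u(m(-1))) - 1*(-23248) = (81 + 213)/(87 + 2*(-5)) - 1*(-23248) = 294/(87 - 10) + 23248 = 294/77 + 23248 = (1/77)*294 + 23248 = 42/11 + 23248 = 255770/11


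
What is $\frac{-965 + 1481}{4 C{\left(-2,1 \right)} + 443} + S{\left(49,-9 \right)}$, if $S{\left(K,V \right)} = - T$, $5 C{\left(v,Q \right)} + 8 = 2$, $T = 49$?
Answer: $- \frac{104779}{2191} \approx -47.822$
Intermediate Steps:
$C{\left(v,Q \right)} = - \frac{6}{5}$ ($C{\left(v,Q \right)} = - \frac{8}{5} + \frac{1}{5} \cdot 2 = - \frac{8}{5} + \frac{2}{5} = - \frac{6}{5}$)
$S{\left(K,V \right)} = -49$ ($S{\left(K,V \right)} = \left(-1\right) 49 = -49$)
$\frac{-965 + 1481}{4 C{\left(-2,1 \right)} + 443} + S{\left(49,-9 \right)} = \frac{-965 + 1481}{4 \left(- \frac{6}{5}\right) + 443} - 49 = \frac{516}{- \frac{24}{5} + 443} - 49 = \frac{516}{\frac{2191}{5}} - 49 = 516 \cdot \frac{5}{2191} - 49 = \frac{2580}{2191} - 49 = - \frac{104779}{2191}$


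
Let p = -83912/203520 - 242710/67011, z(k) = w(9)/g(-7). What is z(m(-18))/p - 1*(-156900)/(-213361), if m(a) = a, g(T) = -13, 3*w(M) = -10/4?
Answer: -4776994294370500/6358617957588949 ≈ -0.75126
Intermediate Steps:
w(M) = -5/6 (w(M) = (-10/4)/3 = (-10*1/4)/3 = (1/3)*(-5/2) = -5/6)
z(k) = 5/78 (z(k) = -5/6/(-13) = -5/6*(-1/13) = 5/78)
p = -2292473593/568253280 (p = -83912*1/203520 - 242710*1/67011 = -10489/25440 - 242710/67011 = -2292473593/568253280 ≈ -4.0342)
z(m(-18))/p - 1*(-156900)/(-213361) = 5/(78*(-2292473593/568253280)) - 1*(-156900)/(-213361) = (5/78)*(-568253280/2292473593) + 156900*(-1/213361) = -473544400/29802156709 - 156900/213361 = -4776994294370500/6358617957588949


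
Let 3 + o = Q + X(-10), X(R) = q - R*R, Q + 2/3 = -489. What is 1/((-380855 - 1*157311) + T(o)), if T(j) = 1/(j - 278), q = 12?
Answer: -2576/1386315619 ≈ -1.8582e-6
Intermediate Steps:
Q = -1469/3 (Q = -2/3 - 489 = -1469/3 ≈ -489.67)
X(R) = 12 - R**2 (X(R) = 12 - R*R = 12 - R**2)
o = -1742/3 (o = -3 + (-1469/3 + (12 - 1*(-10)**2)) = -3 + (-1469/3 + (12 - 1*100)) = -3 + (-1469/3 + (12 - 100)) = -3 + (-1469/3 - 88) = -3 - 1733/3 = -1742/3 ≈ -580.67)
T(j) = 1/(-278 + j)
1/((-380855 - 1*157311) + T(o)) = 1/((-380855 - 1*157311) + 1/(-278 - 1742/3)) = 1/((-380855 - 157311) + 1/(-2576/3)) = 1/(-538166 - 3/2576) = 1/(-1386315619/2576) = -2576/1386315619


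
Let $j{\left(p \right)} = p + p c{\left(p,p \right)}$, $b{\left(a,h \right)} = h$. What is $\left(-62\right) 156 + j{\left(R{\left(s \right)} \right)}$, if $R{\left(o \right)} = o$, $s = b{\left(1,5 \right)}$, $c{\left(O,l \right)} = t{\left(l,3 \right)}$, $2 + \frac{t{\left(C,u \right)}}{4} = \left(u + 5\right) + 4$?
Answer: $-9467$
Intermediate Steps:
$t{\left(C,u \right)} = 28 + 4 u$ ($t{\left(C,u \right)} = -8 + 4 \left(\left(u + 5\right) + 4\right) = -8 + 4 \left(\left(5 + u\right) + 4\right) = -8 + 4 \left(9 + u\right) = -8 + \left(36 + 4 u\right) = 28 + 4 u$)
$c{\left(O,l \right)} = 40$ ($c{\left(O,l \right)} = 28 + 4 \cdot 3 = 28 + 12 = 40$)
$s = 5$
$j{\left(p \right)} = 41 p$ ($j{\left(p \right)} = p + p 40 = p + 40 p = 41 p$)
$\left(-62\right) 156 + j{\left(R{\left(s \right)} \right)} = \left(-62\right) 156 + 41 \cdot 5 = -9672 + 205 = -9467$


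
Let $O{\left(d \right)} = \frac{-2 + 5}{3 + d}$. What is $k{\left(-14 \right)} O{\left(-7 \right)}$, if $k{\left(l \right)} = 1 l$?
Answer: $\frac{21}{2} \approx 10.5$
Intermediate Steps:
$k{\left(l \right)} = l$
$O{\left(d \right)} = \frac{3}{3 + d}$
$k{\left(-14 \right)} O{\left(-7 \right)} = - 14 \frac{3}{3 - 7} = - 14 \frac{3}{-4} = - 14 \cdot 3 \left(- \frac{1}{4}\right) = \left(-14\right) \left(- \frac{3}{4}\right) = \frac{21}{2}$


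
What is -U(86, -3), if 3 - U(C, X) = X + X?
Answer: -9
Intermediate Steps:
U(C, X) = 3 - 2*X (U(C, X) = 3 - (X + X) = 3 - 2*X)
-U(86, -3) = -(3 - 2*(-3)) = -(3 + 6) = -1*9 = -9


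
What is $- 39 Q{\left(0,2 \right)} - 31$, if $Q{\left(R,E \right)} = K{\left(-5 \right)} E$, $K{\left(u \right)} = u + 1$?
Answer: $281$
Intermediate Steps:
$K{\left(u \right)} = 1 + u$
$Q{\left(R,E \right)} = - 4 E$ ($Q{\left(R,E \right)} = \left(1 - 5\right) E = - 4 E$)
$- 39 Q{\left(0,2 \right)} - 31 = - 39 \left(\left(-4\right) 2\right) - 31 = \left(-39\right) \left(-8\right) - 31 = 312 - 31 = 281$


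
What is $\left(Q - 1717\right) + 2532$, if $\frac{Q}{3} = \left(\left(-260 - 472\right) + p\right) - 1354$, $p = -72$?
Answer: $-5659$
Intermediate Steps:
$Q = -6474$ ($Q = 3 \left(\left(\left(-260 - 472\right) - 72\right) - 1354\right) = 3 \left(\left(-732 - 72\right) - 1354\right) = 3 \left(-804 - 1354\right) = 3 \left(-2158\right) = -6474$)
$\left(Q - 1717\right) + 2532 = \left(-6474 - 1717\right) + 2532 = -8191 + 2532 = -5659$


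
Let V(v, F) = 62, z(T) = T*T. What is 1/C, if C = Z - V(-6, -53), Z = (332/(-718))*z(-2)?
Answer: -359/22922 ≈ -0.015662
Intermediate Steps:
z(T) = T**2
Z = -664/359 (Z = (332/(-718))*(-2)**2 = (332*(-1/718))*4 = -166/359*4 = -664/359 ≈ -1.8496)
C = -22922/359 (C = -664/359 - 1*62 = -664/359 - 62 = -22922/359 ≈ -63.850)
1/C = 1/(-22922/359) = -359/22922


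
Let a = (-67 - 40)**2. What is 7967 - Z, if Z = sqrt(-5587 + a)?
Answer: 7967 - sqrt(5862) ≈ 7890.4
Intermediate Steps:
a = 11449 (a = (-107)**2 = 11449)
Z = sqrt(5862) (Z = sqrt(-5587 + 11449) = sqrt(5862) ≈ 76.564)
7967 - Z = 7967 - sqrt(5862)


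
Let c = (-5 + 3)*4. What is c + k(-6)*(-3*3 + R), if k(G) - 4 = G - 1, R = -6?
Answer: 37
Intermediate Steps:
c = -8 (c = -2*4 = -8)
k(G) = 3 + G (k(G) = 4 + (G - 1) = 4 + (-1 + G) = 3 + G)
c + k(-6)*(-3*3 + R) = -8 + (3 - 6)*(-3*3 - 6) = -8 - 3*(-9 - 6) = -8 - 3*(-15) = -8 + 45 = 37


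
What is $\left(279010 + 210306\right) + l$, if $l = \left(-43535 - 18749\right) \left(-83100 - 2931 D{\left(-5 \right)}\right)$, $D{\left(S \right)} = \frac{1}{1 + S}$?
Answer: $5130651115$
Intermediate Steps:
$l = 5130161799$ ($l = \left(-43535 - 18749\right) \left(-83100 - \frac{2931}{1 - 5}\right) = - 62284 \left(-83100 - \frac{2931}{-4}\right) = - 62284 \left(-83100 - - \frac{2931}{4}\right) = - 62284 \left(-83100 + \frac{2931}{4}\right) = \left(-62284\right) \left(- \frac{329469}{4}\right) = 5130161799$)
$\left(279010 + 210306\right) + l = \left(279010 + 210306\right) + 5130161799 = 489316 + 5130161799 = 5130651115$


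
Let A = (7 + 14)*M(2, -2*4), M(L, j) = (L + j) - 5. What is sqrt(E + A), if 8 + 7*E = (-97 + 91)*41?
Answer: I*sqrt(13097)/7 ≈ 16.349*I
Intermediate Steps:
E = -254/7 (E = -8/7 + ((-97 + 91)*41)/7 = -8/7 + (-6*41)/7 = -8/7 + (1/7)*(-246) = -8/7 - 246/7 = -254/7 ≈ -36.286)
M(L, j) = -5 + L + j
A = -231 (A = (7 + 14)*(-5 + 2 - 2*4) = 21*(-5 + 2 - 8) = 21*(-11) = -231)
sqrt(E + A) = sqrt(-254/7 - 231) = sqrt(-1871/7) = I*sqrt(13097)/7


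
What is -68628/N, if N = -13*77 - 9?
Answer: 34314/505 ≈ 67.948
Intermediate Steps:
N = -1010 (N = -1001 - 9 = -1010)
-68628/N = -68628/(-1010) = -68628*(-1/1010) = 34314/505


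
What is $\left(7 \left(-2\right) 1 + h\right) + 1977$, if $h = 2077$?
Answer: $4040$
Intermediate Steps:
$\left(7 \left(-2\right) 1 + h\right) + 1977 = \left(7 \left(-2\right) 1 + 2077\right) + 1977 = \left(\left(-14\right) 1 + 2077\right) + 1977 = \left(-14 + 2077\right) + 1977 = 2063 + 1977 = 4040$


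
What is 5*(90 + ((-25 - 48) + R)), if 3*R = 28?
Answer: 395/3 ≈ 131.67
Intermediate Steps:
R = 28/3 (R = (⅓)*28 = 28/3 ≈ 9.3333)
5*(90 + ((-25 - 48) + R)) = 5*(90 + ((-25 - 48) + 28/3)) = 5*(90 + (-73 + 28/3)) = 5*(90 - 191/3) = 5*(79/3) = 395/3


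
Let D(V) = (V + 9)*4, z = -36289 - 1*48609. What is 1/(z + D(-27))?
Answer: -1/84970 ≈ -1.1769e-5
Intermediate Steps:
z = -84898 (z = -36289 - 48609 = -84898)
D(V) = 36 + 4*V (D(V) = (9 + V)*4 = 36 + 4*V)
1/(z + D(-27)) = 1/(-84898 + (36 + 4*(-27))) = 1/(-84898 + (36 - 108)) = 1/(-84898 - 72) = 1/(-84970) = -1/84970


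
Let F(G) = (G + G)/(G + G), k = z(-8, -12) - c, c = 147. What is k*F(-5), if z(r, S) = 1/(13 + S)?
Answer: -146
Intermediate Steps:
k = -146 (k = 1/(13 - 12) - 1*147 = 1/1 - 147 = 1 - 147 = -146)
F(G) = 1 (F(G) = (2*G)/((2*G)) = (2*G)*(1/(2*G)) = 1)
k*F(-5) = -146*1 = -146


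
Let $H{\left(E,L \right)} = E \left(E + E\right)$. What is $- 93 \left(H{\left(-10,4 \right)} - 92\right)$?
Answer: $-10044$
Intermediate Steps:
$H{\left(E,L \right)} = 2 E^{2}$ ($H{\left(E,L \right)} = E 2 E = 2 E^{2}$)
$- 93 \left(H{\left(-10,4 \right)} - 92\right) = - 93 \left(2 \left(-10\right)^{2} - 92\right) = - 93 \left(2 \cdot 100 - 92\right) = - 93 \left(200 - 92\right) = \left(-93\right) 108 = -10044$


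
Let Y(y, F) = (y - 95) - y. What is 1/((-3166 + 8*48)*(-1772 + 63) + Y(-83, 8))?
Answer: 1/4754343 ≈ 2.1033e-7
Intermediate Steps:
Y(y, F) = -95 (Y(y, F) = (-95 + y) - y = -95)
1/((-3166 + 8*48)*(-1772 + 63) + Y(-83, 8)) = 1/((-3166 + 8*48)*(-1772 + 63) - 95) = 1/((-3166 + 384)*(-1709) - 95) = 1/(-2782*(-1709) - 95) = 1/(4754438 - 95) = 1/4754343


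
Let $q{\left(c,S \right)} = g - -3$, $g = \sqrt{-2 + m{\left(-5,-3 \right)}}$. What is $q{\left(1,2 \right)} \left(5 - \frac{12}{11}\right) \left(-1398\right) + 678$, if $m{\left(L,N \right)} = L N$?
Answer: $- \frac{172884}{11} - \frac{60114 \sqrt{13}}{11} \approx -35421.0$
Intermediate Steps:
$g = \sqrt{13}$ ($g = \sqrt{-2 - -15} = \sqrt{-2 + 15} = \sqrt{13} \approx 3.6056$)
$q{\left(c,S \right)} = 3 + \sqrt{13}$ ($q{\left(c,S \right)} = \sqrt{13} - -3 = \sqrt{13} + 3 = 3 + \sqrt{13}$)
$q{\left(1,2 \right)} \left(5 - \frac{12}{11}\right) \left(-1398\right) + 678 = \left(3 + \sqrt{13}\right) \left(5 - \frac{12}{11}\right) \left(-1398\right) + 678 = \left(3 + \sqrt{13}\right) \frac{43}{11} \left(-1398\right) + 678 = \left(\frac{129}{11} + \frac{43 \sqrt{13}}{11}\right) \left(-1398\right) + 678 = \left(- \frac{180342}{11} - \frac{60114 \sqrt{13}}{11}\right) + 678 = - \frac{172884}{11} - \frac{60114 \sqrt{13}}{11}$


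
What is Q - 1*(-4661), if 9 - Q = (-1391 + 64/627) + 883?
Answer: 3246542/627 ≈ 5177.9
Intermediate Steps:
Q = 324095/627 (Q = 9 - ((-1391 + 64/627) + 883) = 9 - (-872093/627 + 883) = 9 - 1*(-318452/627) = 9 + 318452/627 = 324095/627 ≈ 516.90)
Q - 1*(-4661) = 324095/627 - 1*(-4661) = 324095/627 + 4661 = 3246542/627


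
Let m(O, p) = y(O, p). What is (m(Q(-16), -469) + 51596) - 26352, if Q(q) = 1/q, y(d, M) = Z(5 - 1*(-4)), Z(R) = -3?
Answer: 25241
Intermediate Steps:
y(d, M) = -3
m(O, p) = -3
(m(Q(-16), -469) + 51596) - 26352 = (-3 + 51596) - 26352 = 51593 - 26352 = 25241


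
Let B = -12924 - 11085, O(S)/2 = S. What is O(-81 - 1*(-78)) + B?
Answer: -24015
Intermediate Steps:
O(S) = 2*S
B = -24009
O(-81 - 1*(-78)) + B = 2*(-81 - 1*(-78)) - 24009 = 2*(-81 + 78) - 24009 = 2*(-3) - 24009 = -6 - 24009 = -24015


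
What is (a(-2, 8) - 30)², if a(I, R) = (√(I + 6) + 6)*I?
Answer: 2116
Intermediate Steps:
a(I, R) = I*(6 + √(6 + I)) (a(I, R) = (√(6 + I) + 6)*I = (6 + √(6 + I))*I = I*(6 + √(6 + I)))
(a(-2, 8) - 30)² = (-2*(6 + √(6 - 2)) - 30)² = (-2*(6 + √4) - 30)² = (-2*(6 + 2) - 30)² = (-2*8 - 30)² = (-16 - 30)² = (-46)² = 2116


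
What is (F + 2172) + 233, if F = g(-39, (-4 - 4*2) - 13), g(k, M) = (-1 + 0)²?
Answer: 2406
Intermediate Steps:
g(k, M) = 1 (g(k, M) = (-1)² = 1)
F = 1
(F + 2172) + 233 = (1 + 2172) + 233 = 2173 + 233 = 2406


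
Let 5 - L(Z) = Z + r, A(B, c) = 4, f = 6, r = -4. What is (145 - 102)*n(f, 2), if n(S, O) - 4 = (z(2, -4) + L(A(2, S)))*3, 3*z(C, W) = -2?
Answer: 731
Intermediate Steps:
z(C, W) = -2/3 (z(C, W) = (1/3)*(-2) = -2/3)
L(Z) = 9 - Z (L(Z) = 5 - (Z - 4) = 5 - (-4 + Z) = 5 + (4 - Z) = 9 - Z)
n(S, O) = 17 (n(S, O) = 4 + (-2/3 + (9 - 1*4))*3 = 4 + (-2/3 + (9 - 4))*3 = 4 + (-2/3 + 5)*3 = 4 + (13/3)*3 = 4 + 13 = 17)
(145 - 102)*n(f, 2) = (145 - 102)*17 = 43*17 = 731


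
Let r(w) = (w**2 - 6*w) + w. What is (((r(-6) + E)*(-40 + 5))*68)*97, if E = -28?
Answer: -8772680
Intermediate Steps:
r(w) = w**2 - 5*w
(((r(-6) + E)*(-40 + 5))*68)*97 = (((-6*(-5 - 6) - 28)*(-40 + 5))*68)*97 = (((-6*(-11) - 28)*(-35))*68)*97 = (((66 - 28)*(-35))*68)*97 = ((38*(-35))*68)*97 = -1330*68*97 = -90440*97 = -8772680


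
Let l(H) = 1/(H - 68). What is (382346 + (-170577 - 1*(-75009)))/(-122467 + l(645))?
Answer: -82735453/35331729 ≈ -2.3417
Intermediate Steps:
l(H) = 1/(-68 + H)
(382346 + (-170577 - 1*(-75009)))/(-122467 + l(645)) = (382346 + (-170577 - 1*(-75009)))/(-122467 + 1/(-68 + 645)) = (382346 + (-170577 + 75009))/(-122467 + 1/577) = (382346 - 95568)/(-122467 + 1/577) = 286778/(-70663458/577) = 286778*(-577/70663458) = -82735453/35331729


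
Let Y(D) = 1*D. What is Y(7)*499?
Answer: 3493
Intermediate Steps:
Y(D) = D
Y(7)*499 = 7*499 = 3493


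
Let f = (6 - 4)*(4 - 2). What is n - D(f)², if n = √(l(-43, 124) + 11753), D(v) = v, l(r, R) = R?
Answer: -16 + √11877 ≈ 92.982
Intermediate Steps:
f = 4 (f = 2*2 = 4)
n = √11877 (n = √(124 + 11753) = √11877 ≈ 108.98)
n - D(f)² = √11877 - 1*4² = √11877 - 1*16 = √11877 - 16 = -16 + √11877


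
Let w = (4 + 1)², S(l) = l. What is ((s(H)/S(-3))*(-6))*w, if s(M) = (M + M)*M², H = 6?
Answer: 21600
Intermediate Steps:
w = 25 (w = 5² = 25)
s(M) = 2*M³ (s(M) = (2*M)*M² = 2*M³)
((s(H)/S(-3))*(-6))*w = (((2*6³)/(-3))*(-6))*25 = (((2*216)*(-⅓))*(-6))*25 = ((432*(-⅓))*(-6))*25 = -144*(-6)*25 = 864*25 = 21600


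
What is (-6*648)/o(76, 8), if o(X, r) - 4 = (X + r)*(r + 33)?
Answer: -486/431 ≈ -1.1276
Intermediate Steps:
o(X, r) = 4 + (33 + r)*(X + r) (o(X, r) = 4 + (X + r)*(r + 33) = 4 + (X + r)*(33 + r) = 4 + (33 + r)*(X + r))
(-6*648)/o(76, 8) = (-6*648)/(4 + 8**2 + 33*76 + 33*8 + 76*8) = -3888/(4 + 64 + 2508 + 264 + 608) = -3888/3448 = -3888*1/3448 = -486/431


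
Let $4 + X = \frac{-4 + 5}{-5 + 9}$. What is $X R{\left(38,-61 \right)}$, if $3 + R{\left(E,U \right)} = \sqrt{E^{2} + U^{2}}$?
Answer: $\frac{45}{4} - \frac{15 \sqrt{5165}}{4} \approx -258.25$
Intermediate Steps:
$R{\left(E,U \right)} = -3 + \sqrt{E^{2} + U^{2}}$
$X = - \frac{15}{4}$ ($X = -4 + \frac{-4 + 5}{-5 + 9} = -4 + 1 \cdot \frac{1}{4} = -4 + \frac{1}{4} = - \frac{15}{4} \approx -3.75$)
$X R{\left(38,-61 \right)} = - \frac{15 \left(-3 + \sqrt{38^{2} + \left(-61\right)^{2}}\right)}{4} = - \frac{15 \left(-3 + \sqrt{1444 + 3721}\right)}{4} = - \frac{15 \left(-3 + \sqrt{5165}\right)}{4} = \frac{45}{4} - \frac{15 \sqrt{5165}}{4}$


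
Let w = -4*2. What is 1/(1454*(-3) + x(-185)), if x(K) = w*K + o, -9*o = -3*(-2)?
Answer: -3/8648 ≈ -0.00034690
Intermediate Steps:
o = -2/3 (o = -(-1)*(-2)/3 = -1/9*6 = -2/3 ≈ -0.66667)
w = -8
x(K) = -2/3 - 8*K (x(K) = -8*K - 2/3 = -2/3 - 8*K)
1/(1454*(-3) + x(-185)) = 1/(1454*(-3) + (-2/3 - 8*(-185))) = 1/(-4362 + (-2/3 + 1480)) = 1/(-4362 + 4438/3) = 1/(-8648/3) = -3/8648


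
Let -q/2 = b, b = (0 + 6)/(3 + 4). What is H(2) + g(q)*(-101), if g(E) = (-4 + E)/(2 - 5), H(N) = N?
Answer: -3998/21 ≈ -190.38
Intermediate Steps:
b = 6/7 ≈ 0.85714
q = -12/7 (q = -2*6/7 = -12/7 ≈ -1.7143)
g(E) = 4/3 - E/3 (g(E) = (-4 + E)/(-3) = (-4 + E)*(-⅓) = 4/3 - E/3)
H(2) + g(q)*(-101) = 2 + (4/3 - ⅓*(-12/7))*(-101) = 2 + (4/3 + 4/7)*(-101) = 2 + (40/21)*(-101) = 2 - 4040/21 = -3998/21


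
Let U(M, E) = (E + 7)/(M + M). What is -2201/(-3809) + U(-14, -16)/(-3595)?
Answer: 221518379/383413940 ≈ 0.57775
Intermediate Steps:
U(M, E) = (7 + E)/(2*M) (U(M, E) = (7 + E)/((2*M)) = (7 + E)*(1/(2*M)) = (7 + E)/(2*M))
-2201/(-3809) + U(-14, -16)/(-3595) = -2201/(-3809) + ((1/2)*(7 - 16)/(-14))/(-3595) = -2201*(-1/3809) + ((1/2)*(-1/14)*(-9))*(-1/3595) = 2201/3809 + (9/28)*(-1/3595) = 2201/3809 - 9/100660 = 221518379/383413940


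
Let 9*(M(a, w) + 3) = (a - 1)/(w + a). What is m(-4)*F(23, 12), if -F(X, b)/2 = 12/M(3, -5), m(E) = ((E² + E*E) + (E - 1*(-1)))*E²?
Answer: 25056/7 ≈ 3579.4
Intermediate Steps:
M(a, w) = -3 + (-1 + a)/(9*(a + w)) (M(a, w) = -3 + ((a - 1)/(w + a))/9 = -3 + ((-1 + a)/(a + w))/9 = -3 + (-1 + a)/(9*(a + w)))
m(E) = E²*(1 + E + 2*E²) (m(E) = ((E² + E²) + (E + 1))*E² = (2*E² + (1 + E))*E² = (1 + E + 2*E²)*E² = E²*(1 + E + 2*E²))
F(X, b) = 54/7 (F(X, b) = -24/((-1 - 27*(-5) - 26*3)/(9*(3 - 5))) = -24/((⅑)*(-1 + 135 - 78)/(-2)) = -24/((⅑)*(-½)*56) = -24/(-28/9) = -24*(-9)/28 = -2*(-27/7) = 54/7)
m(-4)*F(23, 12) = ((-4)²*(1 - 4 + 2*(-4)²))*(54/7) = (16*(1 - 4 + 2*16))*(54/7) = (16*(1 - 4 + 32))*(54/7) = (16*29)*(54/7) = 464*(54/7) = 25056/7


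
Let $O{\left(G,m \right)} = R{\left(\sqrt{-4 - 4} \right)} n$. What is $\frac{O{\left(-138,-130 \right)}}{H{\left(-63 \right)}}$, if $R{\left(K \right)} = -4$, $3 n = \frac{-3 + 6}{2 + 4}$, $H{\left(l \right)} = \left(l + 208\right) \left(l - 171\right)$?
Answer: $\frac{1}{50895} \approx 1.9648 \cdot 10^{-5}$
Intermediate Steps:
$H{\left(l \right)} = \left(-171 + l\right) \left(208 + l\right)$ ($H{\left(l \right)} = \left(208 + l\right) \left(-171 + l\right) = \left(-171 + l\right) \left(208 + l\right)$)
$n = \frac{1}{6}$ ($n = \frac{\left(-3 + 6\right) \frac{1}{2 + 4}}{3} = \frac{3 \cdot \frac{1}{6}}{3} = \frac{1}{3} \cdot \frac{1}{2} = \frac{1}{6} \approx 0.16667$)
$O{\left(G,m \right)} = - \frac{2}{3}$ ($O{\left(G,m \right)} = \left(-4\right) \frac{1}{6} = - \frac{2}{3}$)
$\frac{O{\left(-138,-130 \right)}}{H{\left(-63 \right)}} = - \frac{2}{3 \left(-35568 + \left(-63\right)^{2} + 37 \left(-63\right)\right)} = - \frac{2}{3 \left(-35568 + 3969 - 2331\right)} = - \frac{2}{3 \left(-33930\right)} = \left(- \frac{2}{3}\right) \left(- \frac{1}{33930}\right) = \frac{1}{50895}$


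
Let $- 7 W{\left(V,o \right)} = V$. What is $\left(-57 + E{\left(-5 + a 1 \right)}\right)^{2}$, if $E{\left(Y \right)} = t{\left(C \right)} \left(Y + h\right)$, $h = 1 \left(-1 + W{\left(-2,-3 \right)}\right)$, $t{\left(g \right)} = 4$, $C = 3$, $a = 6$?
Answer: $\frac{152881}{49} \approx 3120.0$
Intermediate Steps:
$W{\left(V,o \right)} = - \frac{V}{7}$
$h = - \frac{5}{7}$ ($h = 1 \left(-1 - - \frac{2}{7}\right) = 1 \left(-1 + \frac{2}{7}\right) = 1 \left(- \frac{5}{7}\right) = - \frac{5}{7} \approx -0.71429$)
$E{\left(Y \right)} = - \frac{20}{7} + 4 Y$ ($E{\left(Y \right)} = 4 \left(Y - \frac{5}{7}\right) = 4 \left(- \frac{5}{7} + Y\right) = - \frac{20}{7} + 4 Y$)
$\left(-57 + E{\left(-5 + a 1 \right)}\right)^{2} = \left(-57 - \left(\frac{20}{7} - 4 \left(-5 + 6 \cdot 1\right)\right)\right)^{2} = \left(-57 - \left(\frac{20}{7} - 4 \left(-5 + 6\right)\right)\right)^{2} = \left(-57 + \left(- \frac{20}{7} + 4 \cdot 1\right)\right)^{2} = \left(-57 + \left(- \frac{20}{7} + 4\right)\right)^{2} = \left(-57 + \frac{8}{7}\right)^{2} = \left(- \frac{391}{7}\right)^{2} = \frac{152881}{49}$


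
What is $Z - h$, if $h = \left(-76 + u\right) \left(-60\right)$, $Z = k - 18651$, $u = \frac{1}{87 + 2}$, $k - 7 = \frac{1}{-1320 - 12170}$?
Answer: $- \frac{27858145129}{1200610} \approx -23203.0$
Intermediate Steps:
$k = \frac{94429}{13490}$ ($k = 7 + \frac{1}{-1320 - 12170} = 7 + \frac{1}{-13490} = 7 - \frac{1}{13490} = \frac{94429}{13490} \approx 6.9999$)
$u = \frac{1}{89} \approx 0.011236$
$Z = - \frac{251507561}{13490}$ ($Z = \frac{94429}{13490} - 18651 = - \frac{251507561}{13490} \approx -18644.0$)
$h = \frac{405780}{89}$ ($h = \left(-76 + \frac{1}{89}\right) \left(-60\right) = \left(- \frac{6763}{89}\right) \left(-60\right) = \frac{405780}{89} \approx 4559.3$)
$Z - h = - \frac{251507561}{13490} - \frac{405780}{89} = - \frac{27858145129}{1200610}$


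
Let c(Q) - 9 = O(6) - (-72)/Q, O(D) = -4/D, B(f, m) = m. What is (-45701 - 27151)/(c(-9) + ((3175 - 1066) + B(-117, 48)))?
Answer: -54639/1618 ≈ -33.769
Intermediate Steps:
c(Q) = 25/3 + 72/Q (c(Q) = 9 + (-4/6 - (-72)/Q) = 9 + (-4*1/6 + 72/Q) = 9 + (-2/3 + 72/Q) = 25/3 + 72/Q)
(-45701 - 27151)/(c(-9) + ((3175 - 1066) + B(-117, 48))) = (-45701 - 27151)/((25/3 + 72/(-9)) + ((3175 - 1066) + 48)) = -72852/((25/3 + 72*(-1/9)) + (2109 + 48)) = -72852/((25/3 - 8) + 2157) = -72852/(1/3 + 2157) = -72852/6472/3 = -72852*3/6472 = -54639/1618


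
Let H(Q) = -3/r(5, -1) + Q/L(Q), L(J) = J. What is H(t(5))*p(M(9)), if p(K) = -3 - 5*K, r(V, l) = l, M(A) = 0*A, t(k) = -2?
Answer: -12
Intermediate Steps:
M(A) = 0
H(Q) = 4 (H(Q) = -3/(-1) + Q/Q = -3*(-1) + 1 = 3 + 1 = 4)
H(t(5))*p(M(9)) = 4*(-3 - 5*0) = 4*(-3 + 0) = 4*(-3) = -12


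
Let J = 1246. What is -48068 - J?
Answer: -49314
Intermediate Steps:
-48068 - J = -48068 - 1*1246 = -48068 - 1246 = -49314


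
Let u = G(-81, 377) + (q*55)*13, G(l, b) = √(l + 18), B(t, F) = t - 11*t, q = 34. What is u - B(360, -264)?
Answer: 27910 + 3*I*√7 ≈ 27910.0 + 7.9373*I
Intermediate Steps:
B(t, F) = -10*t
G(l, b) = √(18 + l)
u = 24310 + 3*I*√7 (u = √(18 - 81) + (34*55)*13 = √(-63) + 1870*13 = 3*I*√7 + 24310 = 24310 + 3*I*√7 ≈ 24310.0 + 7.9373*I)
u - B(360, -264) = (24310 + 3*I*√7) - (-10)*360 = (24310 + 3*I*√7) - 1*(-3600) = (24310 + 3*I*√7) + 3600 = 27910 + 3*I*√7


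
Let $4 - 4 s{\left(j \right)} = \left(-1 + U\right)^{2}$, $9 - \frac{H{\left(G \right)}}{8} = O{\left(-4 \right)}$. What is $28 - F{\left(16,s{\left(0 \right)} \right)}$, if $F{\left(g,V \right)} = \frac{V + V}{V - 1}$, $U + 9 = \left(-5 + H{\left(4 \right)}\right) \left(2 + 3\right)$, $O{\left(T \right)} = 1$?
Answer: $\frac{2111858}{81225} \approx 26.0$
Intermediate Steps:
$H{\left(G \right)} = 64$ ($H{\left(G \right)} = 72 - 8 = 64$)
$U = 286$ ($U = -9 + \left(-5 + 64\right) \left(2 + 3\right) = -9 + 59 \cdot 5 = -9 + 295 = 286$)
$s{\left(j \right)} = - \frac{81221}{4}$ ($s{\left(j \right)} = 1 - \frac{\left(-1 + 286\right)^{2}}{4} = 1 - \frac{285^{2}}{4} = 1 - \frac{81225}{4} = - \frac{81221}{4}$)
$F{\left(g,V \right)} = \frac{2 V}{-1 + V}$
$28 - F{\left(16,s{\left(0 \right)} \right)} = 28 - 2 \left(- \frac{81221}{4}\right) \frac{1}{-1 - \frac{81221}{4}} = 28 - 2 \left(- \frac{81221}{4}\right) \frac{1}{- \frac{81225}{4}} = 28 - 2 \left(- \frac{81221}{4}\right) \left(- \frac{4}{81225}\right) = 28 - \frac{162442}{81225} = \frac{2111858}{81225}$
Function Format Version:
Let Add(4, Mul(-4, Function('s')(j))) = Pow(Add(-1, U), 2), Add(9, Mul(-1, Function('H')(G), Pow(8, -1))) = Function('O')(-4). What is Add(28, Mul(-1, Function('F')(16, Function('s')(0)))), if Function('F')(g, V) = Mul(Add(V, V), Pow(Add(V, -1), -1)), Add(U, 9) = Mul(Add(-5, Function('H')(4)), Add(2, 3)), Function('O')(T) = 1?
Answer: Rational(2111858, 81225) ≈ 26.000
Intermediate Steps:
Function('H')(G) = 64 (Function('H')(G) = Add(72, Mul(-8, 1)) = Add(72, -8) = 64)
U = 286 (U = Add(-9, Mul(Add(-5, 64), Add(2, 3))) = Add(-9, Mul(59, 5)) = Add(-9, 295) = 286)
Function('s')(j) = Rational(-81221, 4) (Function('s')(j) = Add(1, Mul(Rational(-1, 4), Pow(Add(-1, 286), 2))) = Add(1, Mul(Rational(-1, 4), Pow(285, 2))) = Add(1, Mul(Rational(-1, 4), 81225)) = Add(1, Rational(-81225, 4)) = Rational(-81221, 4))
Function('F')(g, V) = Mul(2, V, Pow(Add(-1, V), -1)) (Function('F')(g, V) = Mul(Mul(2, V), Pow(Add(-1, V), -1)) = Mul(2, V, Pow(Add(-1, V), -1)))
Add(28, Mul(-1, Function('F')(16, Function('s')(0)))) = Add(28, Mul(-1, Mul(2, Rational(-81221, 4), Pow(Add(-1, Rational(-81221, 4)), -1)))) = Add(28, Mul(-1, Mul(2, Rational(-81221, 4), Pow(Rational(-81225, 4), -1)))) = Add(28, Mul(-1, Mul(2, Rational(-81221, 4), Rational(-4, 81225)))) = Add(28, Mul(-1, Rational(162442, 81225))) = Add(28, Rational(-162442, 81225)) = Rational(2111858, 81225)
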